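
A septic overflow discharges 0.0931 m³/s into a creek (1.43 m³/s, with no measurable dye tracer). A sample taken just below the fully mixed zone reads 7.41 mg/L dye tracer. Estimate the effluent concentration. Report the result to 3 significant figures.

Mass balance: 1.430·0 + 0.09310·Cₑ = 1.523·7.410
→ Cₑ = (1.523·7.410 − 1.430·0) / 0.09310 = 121.2 mg/L.

121 mg/L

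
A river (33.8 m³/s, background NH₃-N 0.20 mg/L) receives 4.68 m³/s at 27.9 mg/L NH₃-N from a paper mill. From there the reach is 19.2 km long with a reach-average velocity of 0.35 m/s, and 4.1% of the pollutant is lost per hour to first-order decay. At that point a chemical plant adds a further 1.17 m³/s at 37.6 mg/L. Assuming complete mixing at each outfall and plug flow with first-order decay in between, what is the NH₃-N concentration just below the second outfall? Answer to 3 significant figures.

Mixed concentration C = ΣQC/ΣQ = (33.80·0.2000 + 4.680·27.90) / 38.48 = 137.3/38.48 = 3.569 mg/L; combined flow 38.48 m³/s.
Travel time t = 19.2·1000 / 0.35 = 54860 s = 15.24 h.
4.1%/h lost → k = −ln(1 − 0.041) = 0.04186 h⁻¹.
After decay, C = 3.569 × e^(−kt) = 3.569 × 0.5284 = 1.886 mg/L.
Second outfall: C = (38.48·1.886 + 1.170·37.60)/39.65 = 2.940 mg/L.

2.94 mg/L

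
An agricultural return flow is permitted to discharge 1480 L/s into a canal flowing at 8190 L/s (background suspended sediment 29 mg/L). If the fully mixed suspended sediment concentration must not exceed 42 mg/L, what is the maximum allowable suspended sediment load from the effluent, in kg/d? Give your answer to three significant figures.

Mass balance at the limit: 8190·29.00 + 1480·Cₑ = 9670·42 → Cₑ = 113.9 mg/L.
1480 L/s = 1.480 m³/s. Load = 1.480 m³/s × 113.9 g/m³ × 86 400 s/d = 14570 kg/d.

14600 kg/d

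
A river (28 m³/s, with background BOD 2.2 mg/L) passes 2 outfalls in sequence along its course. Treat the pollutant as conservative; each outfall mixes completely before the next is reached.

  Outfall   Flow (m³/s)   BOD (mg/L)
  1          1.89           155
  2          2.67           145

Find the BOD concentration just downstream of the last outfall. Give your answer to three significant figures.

22.8 mg/L

After outfall 1: Q = 28.00 + 1.890 = 29.89 m³/s; C = (28.00·2.200 + 1.890·155.0)/29.89 = 11.86 mg/L.
After outfall 2: Q = 29.89 + 2.670 = 32.56 m³/s; C = (29.89·11.86 + 2.670·145.0)/32.56 = 22.78 mg/L.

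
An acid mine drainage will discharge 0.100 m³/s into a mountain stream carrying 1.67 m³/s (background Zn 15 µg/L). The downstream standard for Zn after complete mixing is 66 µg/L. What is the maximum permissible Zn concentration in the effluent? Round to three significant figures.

At the limit, (Qr·Cr + Qe·Cₑ)/(Qr + Qe) = 66:
Cₑ = (1.770·66 − 1.670·15.00) / 0.1000 = 917.7 µg/L.

918 µg/L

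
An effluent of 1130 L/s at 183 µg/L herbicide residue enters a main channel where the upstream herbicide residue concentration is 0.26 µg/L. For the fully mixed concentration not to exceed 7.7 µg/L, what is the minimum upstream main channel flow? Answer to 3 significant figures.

Set C_mix = 7.7: (Q·0.2600 + 1130·183.0) / (Q + 1130) = 7.7
→ Q = 1130·(183.0 − 7.7)/(7.7 − 0.2600) = 26620 L/s.

26600 L/s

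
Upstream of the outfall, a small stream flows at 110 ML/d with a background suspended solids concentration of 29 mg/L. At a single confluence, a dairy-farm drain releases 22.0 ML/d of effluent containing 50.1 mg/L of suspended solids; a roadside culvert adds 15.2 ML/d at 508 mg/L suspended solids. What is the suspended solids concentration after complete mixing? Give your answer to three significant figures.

81.6 mg/L

Flow-weighted average: C = (110.0·29.00 + 22.00·50.10 + 15.20·508.0) / 147.2 = 12010/147.2 = 81.62 mg/L.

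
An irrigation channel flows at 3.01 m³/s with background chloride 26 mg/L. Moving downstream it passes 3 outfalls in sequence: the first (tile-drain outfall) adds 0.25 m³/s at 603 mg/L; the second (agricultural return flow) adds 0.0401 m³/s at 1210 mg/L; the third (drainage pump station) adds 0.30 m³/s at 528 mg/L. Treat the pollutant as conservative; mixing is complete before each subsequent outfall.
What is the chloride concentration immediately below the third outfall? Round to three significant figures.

Below outfall 1: Q → 3.260 m³/s, C = (3.010·26.00 + 0.2500·603.0)/3.260 = 70.25 mg/L.
Below outfall 2: Q → 3.300 m³/s, C = (3.260·70.25 + 0.04010·1210)/3.300 = 84.10 mg/L.
Below outfall 3: Q → 3.600 m³/s, C = (3.300·84.10 + 0.3000·528.0)/3.600 = 121.1 mg/L.

121 mg/L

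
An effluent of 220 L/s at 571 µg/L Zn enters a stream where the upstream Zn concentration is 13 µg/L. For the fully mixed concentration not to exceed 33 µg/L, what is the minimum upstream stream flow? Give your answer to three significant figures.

Set C_mix = 33: (Q·13.00 + 220.0·571.0) / (Q + 220.0) = 33
→ Q = 220.0·(571.0 − 33)/(33 − 13.00) = 5918 L/s.

5920 L/s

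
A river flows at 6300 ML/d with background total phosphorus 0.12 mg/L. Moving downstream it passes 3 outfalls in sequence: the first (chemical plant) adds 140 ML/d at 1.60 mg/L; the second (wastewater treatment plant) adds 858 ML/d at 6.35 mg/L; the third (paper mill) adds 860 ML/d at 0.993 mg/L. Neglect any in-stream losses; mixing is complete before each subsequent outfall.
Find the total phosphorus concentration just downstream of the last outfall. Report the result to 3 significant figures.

After outfall 1: Q = 6300 + 140.0 = 6440 ML/d; C = (6300·0.1200 + 140.0·1.600)/6440 = 0.1522 mg/L.
After outfall 2: Q = 6440 + 858.0 = 7298 ML/d; C = (6440·0.1522 + 858.0·6.350)/7298 = 0.8808 mg/L.
After outfall 3: Q = 7298 + 860.0 = 8158 ML/d; C = (7298·0.8808 + 860.0·0.9930)/8158 = 0.8927 mg/L.

0.893 mg/L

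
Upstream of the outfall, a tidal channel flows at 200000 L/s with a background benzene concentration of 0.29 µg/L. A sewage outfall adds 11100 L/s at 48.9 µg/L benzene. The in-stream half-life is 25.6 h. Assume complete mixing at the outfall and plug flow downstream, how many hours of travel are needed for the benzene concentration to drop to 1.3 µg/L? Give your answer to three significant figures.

Mass balance: C = (200000·0.2900 + 11100·48.90) / 211100 = 600800/211100 = 2.846 µg/L.
Half-life 25.6 h → k = ln 2 / 25.6 = 0.02708 h⁻¹ = 0.6498 d⁻¹.
2.846·exp(−k·t) = 1.3 → t = ln(2.846/1.3)/k = 104200 s = 28.94 h.

28.9 h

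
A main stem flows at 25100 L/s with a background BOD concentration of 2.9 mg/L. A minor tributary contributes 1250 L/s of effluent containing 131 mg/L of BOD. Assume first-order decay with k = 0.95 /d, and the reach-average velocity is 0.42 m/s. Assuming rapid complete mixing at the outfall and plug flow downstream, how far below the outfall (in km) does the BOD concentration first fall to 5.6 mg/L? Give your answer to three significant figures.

Mass balance: C = (25100·2.900 + 1250·131.0) / 26350 = 236500/26350 = 8.977 mg/L.
Set 8.977·exp(−k·t) = 5.6 → t = ln(8.977/5.6)/k = 42920 s = 11.92 h.
Distance = v·t = 0.42·42920 = 18020 m = 18.02 km.

18.0 km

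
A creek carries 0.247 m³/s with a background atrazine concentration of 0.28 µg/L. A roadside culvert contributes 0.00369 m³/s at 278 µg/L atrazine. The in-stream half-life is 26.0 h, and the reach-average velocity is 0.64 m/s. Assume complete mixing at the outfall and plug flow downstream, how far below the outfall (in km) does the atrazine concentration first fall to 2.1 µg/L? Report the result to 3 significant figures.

63.3 km

Mass balance: C = (0.2470·0.2800 + 0.003690·278.0) / 0.2507 = 1.095/0.2507 = 4.368 µg/L.
Half-life 26.0 h → k = ln 2 / 26.0 = 0.02666 h⁻¹ = 0.6398 d⁻¹.
Set 4.368·exp(−k·t) = 2.1 → t = ln(4.368/2.1)/k = 98890 s = 27.47 h.
Distance = v·t = 0.64·98890 = 63290 m = 63.29 km.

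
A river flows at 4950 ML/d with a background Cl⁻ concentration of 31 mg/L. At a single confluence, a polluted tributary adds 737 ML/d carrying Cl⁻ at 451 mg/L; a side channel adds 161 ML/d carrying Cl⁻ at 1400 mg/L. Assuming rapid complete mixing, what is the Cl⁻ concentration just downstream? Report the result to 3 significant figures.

122 mg/L

After mixing, C = (4950·31.00 + 737.0·451.0 + 161.0·1400) / 5848 = 711200/5848 = 121.6 mg/L.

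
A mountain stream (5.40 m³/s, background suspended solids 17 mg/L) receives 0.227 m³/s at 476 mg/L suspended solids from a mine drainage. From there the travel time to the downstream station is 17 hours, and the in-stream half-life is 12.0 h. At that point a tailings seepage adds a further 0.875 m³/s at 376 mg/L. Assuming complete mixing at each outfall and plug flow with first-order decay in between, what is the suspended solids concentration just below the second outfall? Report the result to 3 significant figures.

62.1 mg/L

Mass balance: C = (5.400·17.00 + 0.2270·476.0) / 5.627 = 199.9/5.627 = 35.52 mg/L; combined flow 5.627 m³/s.
Half-life 12.0 h → k = ln 2 / 12.0 = 0.05776 h⁻¹ = 1.386 d⁻¹.
First-order decay: C = 35.52·exp(−k·t) = 35.52·0.3746 = 13.30 mg/L.
Second outfall: C = (5.627·13.30 + 0.8750·376.0)/6.502 = 62.11 mg/L.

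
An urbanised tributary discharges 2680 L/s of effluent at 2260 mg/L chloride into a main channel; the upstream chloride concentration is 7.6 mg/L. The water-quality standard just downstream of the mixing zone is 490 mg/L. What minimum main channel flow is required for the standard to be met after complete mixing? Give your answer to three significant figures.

Set C_mix = 490: (Q·7.600 + 2680·2260) / (Q + 2680) = 490
→ Q = 2680·(2260 − 490)/(490 − 7.600) = 9833 L/s.

9830 L/s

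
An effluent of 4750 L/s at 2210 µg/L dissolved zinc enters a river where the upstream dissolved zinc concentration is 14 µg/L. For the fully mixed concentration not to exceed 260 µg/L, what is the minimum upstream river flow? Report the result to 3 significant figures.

37700 L/s

Set C_mix = 260: (Q·14.00 + 4750·2210) / (Q + 4750) = 260
→ Q = 4750·(2210 − 260)/(260 − 14.00) = 37650 L/s.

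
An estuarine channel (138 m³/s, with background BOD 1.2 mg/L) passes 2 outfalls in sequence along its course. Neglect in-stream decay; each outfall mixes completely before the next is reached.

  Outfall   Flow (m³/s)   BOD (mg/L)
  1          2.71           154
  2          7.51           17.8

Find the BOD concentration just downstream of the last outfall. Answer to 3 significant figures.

4.83 mg/L

After outfall 1: Q = 138.0 + 2.710 = 140.7 m³/s; C = (138.0·1.200 + 2.710·154.0)/140.7 = 4.143 mg/L.
After outfall 2: Q = 140.7 + 7.510 = 148.2 m³/s; C = (140.7·4.143 + 7.510·17.80)/148.2 = 4.835 mg/L.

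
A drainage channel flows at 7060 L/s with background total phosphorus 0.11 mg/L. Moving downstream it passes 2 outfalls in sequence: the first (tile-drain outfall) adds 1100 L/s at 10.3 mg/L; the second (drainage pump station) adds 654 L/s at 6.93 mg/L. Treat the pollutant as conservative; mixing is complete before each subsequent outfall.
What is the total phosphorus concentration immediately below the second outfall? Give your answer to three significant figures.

1.89 mg/L

Outfall 1: combined Q = 8160 L/s; C = (7060·0.1100 + 1100·10.30)/8160 = 1.484 mg/L.
Outfall 2: combined Q = 8814 L/s; C = (8160·1.484 + 654.0·6.930)/8814 = 1.888 mg/L.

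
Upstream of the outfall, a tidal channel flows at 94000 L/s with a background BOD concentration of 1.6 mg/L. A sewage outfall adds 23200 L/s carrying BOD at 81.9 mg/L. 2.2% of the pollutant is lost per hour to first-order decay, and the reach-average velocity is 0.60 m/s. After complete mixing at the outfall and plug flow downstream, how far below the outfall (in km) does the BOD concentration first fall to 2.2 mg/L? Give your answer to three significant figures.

201 km

Flow-weighted average: C = (94000·1.600 + 23200·81.90) / 117200 = 2050000/117200 = 17.50 mg/L.
2.2%/h lost → k = −ln(1 − 0.022) = 0.02225 h⁻¹.
Set 17.50·exp(−k·t) = 2.2 → t = ln(17.50/2.2)/k = 335600 s = 93.21 h.
Distance = v·t = 0.60·335600 = 201300 m = 201.3 km.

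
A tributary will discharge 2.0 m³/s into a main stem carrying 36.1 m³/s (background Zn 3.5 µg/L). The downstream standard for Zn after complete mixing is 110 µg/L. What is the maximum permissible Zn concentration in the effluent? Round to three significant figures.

At the limit, (Qr·Cr + Qe·Cₑ)/(Qr + Qe) = 110:
Cₑ = (38.10·110 − 36.10·3.500) / 2.000 = 2032 µg/L.

2030 µg/L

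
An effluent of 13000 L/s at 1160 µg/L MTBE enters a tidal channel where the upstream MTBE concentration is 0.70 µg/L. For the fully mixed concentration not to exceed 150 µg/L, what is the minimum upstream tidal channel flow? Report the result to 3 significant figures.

87900 L/s

Set C_mix = 150: (Q·0.7000 + 13000·1160) / (Q + 13000) = 150
→ Q = 13000·(1160 − 150)/(150 − 0.7000) = 87940 L/s.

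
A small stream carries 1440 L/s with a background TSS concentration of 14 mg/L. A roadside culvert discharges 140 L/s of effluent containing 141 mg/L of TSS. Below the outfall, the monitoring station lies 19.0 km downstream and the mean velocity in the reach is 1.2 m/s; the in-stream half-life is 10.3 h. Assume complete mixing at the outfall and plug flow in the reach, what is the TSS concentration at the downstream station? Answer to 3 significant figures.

After mixing, C = (1440·14.00 + 140.0·141.0) / 1580 = 39900/1580 = 25.25 mg/L.
Travel time t = 19.0·1000 / 1.2 = 15830 s = 4.398 h.
Half-life 10.3 h → k = ln 2 / 10.3 = 0.06730 h⁻¹ = 1.615 d⁻¹.
First-order decay: C = 25.25·exp(−k·t) = 25.25·0.7438 = 18.78 mg/L.

18.8 mg/L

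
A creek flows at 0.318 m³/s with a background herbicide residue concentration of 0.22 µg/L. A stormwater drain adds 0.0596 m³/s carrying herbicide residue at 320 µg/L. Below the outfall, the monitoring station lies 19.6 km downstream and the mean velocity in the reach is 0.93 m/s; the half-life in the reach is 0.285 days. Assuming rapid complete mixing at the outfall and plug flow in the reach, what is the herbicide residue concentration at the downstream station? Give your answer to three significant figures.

Conservation of mass: C = (0.3180·0.2200 + 0.05960·320.0) / 0.3776 = 19.14/0.3776 = 50.69 µg/L.
Travel time t = 19.6·1000 / 0.93 = 21080 s = 5.854 h.
Half-life 0.285 d → k = ln 2 / 0.285 = 2.432 d⁻¹.
First-order decay: C = 50.69·exp(−k·t) = 50.69·0.5525 = 28.01 µg/L.

28.0 µg/L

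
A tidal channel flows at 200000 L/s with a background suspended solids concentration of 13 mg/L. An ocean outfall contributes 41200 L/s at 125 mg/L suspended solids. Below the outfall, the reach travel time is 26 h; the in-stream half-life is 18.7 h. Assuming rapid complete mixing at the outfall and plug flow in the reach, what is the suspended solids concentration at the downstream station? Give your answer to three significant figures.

12.3 mg/L

Conservation of mass: C = (200000·13.00 + 41200·125.0) / 241200 = 7750000/241200 = 32.13 mg/L.
Half-life 18.7 h → k = ln 2 / 18.7 = 0.03707 h⁻¹ = 0.8896 d⁻¹.
Decay over the reach: 32.13·exp(−kt) = 32.13·0.3815 = 12.26 mg/L.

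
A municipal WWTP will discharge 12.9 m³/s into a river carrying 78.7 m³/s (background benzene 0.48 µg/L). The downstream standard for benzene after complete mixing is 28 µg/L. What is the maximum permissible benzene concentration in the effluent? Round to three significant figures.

At the limit, (Qr·Cr + Qe·Cₑ)/(Qr + Qe) = 28:
Cₑ = (91.60·28 − 78.70·0.4800) / 12.90 = 195.9 µg/L.

196 µg/L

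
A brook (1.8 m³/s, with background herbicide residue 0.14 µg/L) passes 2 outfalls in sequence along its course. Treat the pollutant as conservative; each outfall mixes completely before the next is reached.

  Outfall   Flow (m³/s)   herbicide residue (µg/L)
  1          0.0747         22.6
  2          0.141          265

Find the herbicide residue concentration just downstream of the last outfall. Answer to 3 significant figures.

After outfall 1: Q = 1.800 + 0.07470 = 1.875 m³/s; C = (1.800·0.1400 + 0.07470·22.60)/1.875 = 1.035 µg/L.
After outfall 2: Q = 1.875 + 0.1410 = 2.016 m³/s; C = (1.875·1.035 + 0.1410·265.0)/2.016 = 19.50 µg/L.

19.5 µg/L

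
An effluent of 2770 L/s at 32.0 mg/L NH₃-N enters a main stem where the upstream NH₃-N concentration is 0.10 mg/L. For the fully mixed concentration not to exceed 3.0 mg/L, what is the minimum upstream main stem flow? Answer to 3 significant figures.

Set C_mix = 3.0: (Q·0.1000 + 2770·32.00) / (Q + 2770) = 3.0
→ Q = 2770·(32.00 − 3.0)/(3.0 − 0.1000) = 27700 L/s.

27700 L/s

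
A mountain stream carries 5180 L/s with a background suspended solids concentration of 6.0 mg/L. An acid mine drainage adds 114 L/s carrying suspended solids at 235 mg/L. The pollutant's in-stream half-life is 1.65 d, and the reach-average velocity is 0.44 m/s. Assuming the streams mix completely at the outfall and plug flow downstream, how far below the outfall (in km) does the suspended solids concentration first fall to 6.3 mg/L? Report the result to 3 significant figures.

49.9 km

Flow-weighted average: C = (5180·6.000 + 114.0·235.0) / 5294 = 57870/5294 = 10.93 mg/L.
Half-life 1.65 d → k = ln 2 / 1.65 = 0.4201 d⁻¹.
Set 10.93·exp(−k·t) = 6.3 → t = ln(10.93/6.3)/k = 113300 s = 31.48 h.
Distance = v·t = 0.44·113300 = 49870 m = 49.87 km.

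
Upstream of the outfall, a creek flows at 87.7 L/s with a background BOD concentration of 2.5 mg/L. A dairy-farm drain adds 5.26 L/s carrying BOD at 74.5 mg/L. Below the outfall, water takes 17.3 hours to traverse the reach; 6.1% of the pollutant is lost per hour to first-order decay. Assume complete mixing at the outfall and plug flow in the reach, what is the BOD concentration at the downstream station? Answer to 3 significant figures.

Mixed concentration C = ΣQC/ΣQ = (87.70·2.500 + 5.260·74.50) / 92.96 = 611.1/92.96 = 6.574 mg/L.
6.1%/h lost → k = −ln(1 − 0.061) = 0.06294 h⁻¹.
After decay, C = 6.574 × e^(−kt) = 6.574 × 0.3366 = 2.213 mg/L.

2.21 mg/L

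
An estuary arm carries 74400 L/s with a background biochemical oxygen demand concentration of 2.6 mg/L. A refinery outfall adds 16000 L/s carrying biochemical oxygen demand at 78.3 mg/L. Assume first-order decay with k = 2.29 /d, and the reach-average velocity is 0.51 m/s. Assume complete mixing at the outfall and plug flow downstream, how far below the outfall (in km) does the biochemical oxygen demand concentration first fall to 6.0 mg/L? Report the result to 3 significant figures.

18.9 km

Flow-weighted average: C = (74400·2.600 + 16000·78.30) / 90400 = 1446000/90400 = 16.00 mg/L.
Set 16.00·exp(−k·t) = 6.0 → t = ln(16.00/6.0)/k = 37000 s = 10.28 h.
Distance = v·t = 0.51·37000 = 18870 m = 18.87 km.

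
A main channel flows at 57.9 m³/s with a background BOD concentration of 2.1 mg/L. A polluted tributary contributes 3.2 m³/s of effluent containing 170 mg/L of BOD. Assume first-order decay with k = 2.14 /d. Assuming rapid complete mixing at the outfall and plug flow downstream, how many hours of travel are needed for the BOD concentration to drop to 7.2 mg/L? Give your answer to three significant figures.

4.64 h

Flow-weighted average: C = (57.90·2.100 + 3.200·170.0) / 61.10 = 665.6/61.10 = 10.89 mg/L.
10.89·exp(−k·t) = 7.2 → t = ln(10.89/7.2)/k = 16720 s = 4.644 h.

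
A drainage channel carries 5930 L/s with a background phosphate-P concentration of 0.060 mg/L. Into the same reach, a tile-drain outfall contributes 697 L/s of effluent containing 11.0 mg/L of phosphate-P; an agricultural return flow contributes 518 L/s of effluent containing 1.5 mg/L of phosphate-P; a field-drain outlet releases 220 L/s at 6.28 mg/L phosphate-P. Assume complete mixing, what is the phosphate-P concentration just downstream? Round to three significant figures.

Mass balance: C = (5930·0.06000 + 697.0·11.00 + 518.0·1.500 + 220.0·6.280) / 7365 = 10180/7365 = 1.382 mg/L.

1.38 mg/L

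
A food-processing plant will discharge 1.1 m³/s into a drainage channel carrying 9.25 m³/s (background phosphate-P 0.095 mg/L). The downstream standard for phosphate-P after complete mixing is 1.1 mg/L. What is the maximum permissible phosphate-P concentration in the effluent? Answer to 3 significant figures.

9.55 mg/L

At the limit, (Qr·Cr + Qe·Cₑ)/(Qr + Qe) = 1.1:
Cₑ = (10.35·1.1 − 9.250·0.09500) / 1.100 = 9.551 mg/L.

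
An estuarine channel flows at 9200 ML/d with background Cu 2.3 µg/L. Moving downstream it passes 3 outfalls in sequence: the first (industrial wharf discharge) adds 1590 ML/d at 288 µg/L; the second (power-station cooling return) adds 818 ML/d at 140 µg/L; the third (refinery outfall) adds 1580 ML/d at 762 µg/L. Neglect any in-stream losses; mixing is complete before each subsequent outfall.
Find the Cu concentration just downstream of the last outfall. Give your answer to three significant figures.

136 µg/L

Below outfall 1: Q → 10790 ML/d, C = (9200·2.300 + 1590·288.0)/10790 = 44.40 µg/L.
Below outfall 2: Q → 11610 ML/d, C = (10790·44.40 + 818.0·140.0)/11610 = 51.14 µg/L.
Below outfall 3: Q → 13190 ML/d, C = (11610·51.14 + 1580·762.0)/13190 = 136.3 µg/L.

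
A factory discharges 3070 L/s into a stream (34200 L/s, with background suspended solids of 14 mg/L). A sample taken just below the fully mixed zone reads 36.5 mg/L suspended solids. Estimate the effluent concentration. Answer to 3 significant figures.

Mass balance: 34200·14.00 + 3070·Cₑ = 37270·36.50
→ Cₑ = (37270·36.50 − 34200·14.00) / 3070 = 287.2 mg/L.

287 mg/L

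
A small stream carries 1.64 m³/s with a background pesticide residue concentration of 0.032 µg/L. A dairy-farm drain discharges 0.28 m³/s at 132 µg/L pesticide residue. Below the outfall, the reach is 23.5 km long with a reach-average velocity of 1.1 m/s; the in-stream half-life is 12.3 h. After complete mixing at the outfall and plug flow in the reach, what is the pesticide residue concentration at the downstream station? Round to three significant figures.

13.8 µg/L

After mixing, C = (1.640·0.03200 + 0.2800·132.0) / 1.920 = 37.01/1.920 = 19.28 µg/L.
Travel time t = 23.5·1000 / 1.1 = 21360 s = 5.934 h.
Half-life 12.3 h → k = ln 2 / 12.3 = 0.05635 h⁻¹ = 1.352 d⁻¹.
First-order decay: C = 19.28·exp(−k·t) = 19.28·0.7158 = 13.80 µg/L.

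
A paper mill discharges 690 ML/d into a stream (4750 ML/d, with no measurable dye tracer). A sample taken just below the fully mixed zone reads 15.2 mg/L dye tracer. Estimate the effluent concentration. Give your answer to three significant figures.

120 mg/L

Mass balance: 4750·0 + 690.0·Cₑ = 5440·15.20
→ Cₑ = (5440·15.20 − 4750·0) / 690.0 = 119.8 mg/L.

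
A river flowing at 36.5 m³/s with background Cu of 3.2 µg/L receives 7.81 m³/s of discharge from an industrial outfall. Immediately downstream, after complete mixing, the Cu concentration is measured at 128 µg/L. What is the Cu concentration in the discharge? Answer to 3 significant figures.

Mass balance: 36.50·3.200 + 7.810·Cₑ = 44.31·128.0
→ Cₑ = (44.31·128.0 − 36.50·3.200) / 7.810 = 711.3 µg/L.

711 µg/L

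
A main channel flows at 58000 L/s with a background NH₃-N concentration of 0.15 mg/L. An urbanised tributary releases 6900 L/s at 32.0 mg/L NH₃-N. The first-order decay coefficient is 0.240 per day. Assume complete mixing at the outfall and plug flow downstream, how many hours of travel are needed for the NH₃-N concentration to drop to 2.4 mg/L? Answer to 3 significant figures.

Flow-weighted average: C = (58000·0.1500 + 6900·32.00) / 64900 = 229500/64900 = 3.536 mg/L.
3.536·exp(−k·t) = 2.4 → t = ln(3.536/2.4)/k = 139500 s = 38.76 h.

38.8 h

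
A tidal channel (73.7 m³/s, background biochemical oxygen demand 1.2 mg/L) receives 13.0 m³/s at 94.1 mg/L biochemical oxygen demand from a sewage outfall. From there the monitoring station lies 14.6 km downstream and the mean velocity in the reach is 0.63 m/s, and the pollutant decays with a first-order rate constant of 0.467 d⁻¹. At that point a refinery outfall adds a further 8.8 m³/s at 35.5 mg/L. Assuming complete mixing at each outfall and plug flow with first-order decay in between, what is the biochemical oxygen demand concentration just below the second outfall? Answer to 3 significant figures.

15.4 mg/L

Conservation of mass: C = (73.70·1.200 + 13.00·94.10) / 86.70 = 1312/86.70 = 15.13 mg/L; combined flow 86.70 m³/s.
Travel time t = 14.6·1000 / 0.63 = 23170 s = 6.437 h.
Decay over the reach: 15.13·exp(−kt) = 15.13·0.8823 = 13.35 mg/L.
At the second outfall, C = (86.70·13.35 + 8.800·35.50) / (86.70 + 8.800) = 15.39 mg/L.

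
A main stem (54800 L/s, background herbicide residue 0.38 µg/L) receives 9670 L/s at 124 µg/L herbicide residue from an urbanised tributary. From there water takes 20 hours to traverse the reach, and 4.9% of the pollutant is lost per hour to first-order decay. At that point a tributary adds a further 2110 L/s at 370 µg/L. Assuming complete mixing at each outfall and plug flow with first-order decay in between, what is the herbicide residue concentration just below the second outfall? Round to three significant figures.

After mixing, C = (54800·0.3800 + 9670·124.0) / 64470 = 1220000/64470 = 18.92 µg/L; combined flow 64470 L/s.
4.9%/h lost → k = −ln(1 − 0.049) = 0.05024 h⁻¹.
Applying C = C₀e^(−kt): 18.92 × 0.3661 = 6.928 µg/L.
At the second outfall, C = (64470·6.928 + 2110·370.0) / (64470 + 2110) = 18.43 µg/L.

18.4 µg/L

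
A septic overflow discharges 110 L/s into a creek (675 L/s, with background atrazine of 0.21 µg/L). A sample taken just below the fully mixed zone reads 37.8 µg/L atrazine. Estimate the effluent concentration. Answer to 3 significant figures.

268 µg/L

Mass balance: 675.0·0.2100 + 110.0·Cₑ = 785.0·37.80
→ Cₑ = (785.0·37.80 − 675.0·0.2100) / 110.0 = 268.5 µg/L.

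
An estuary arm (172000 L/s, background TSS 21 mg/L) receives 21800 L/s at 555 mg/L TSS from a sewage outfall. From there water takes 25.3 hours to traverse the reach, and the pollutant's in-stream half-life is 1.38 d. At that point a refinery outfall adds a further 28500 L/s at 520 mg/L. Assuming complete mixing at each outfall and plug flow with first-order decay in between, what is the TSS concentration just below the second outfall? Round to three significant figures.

Mixed concentration C = ΣQC/ΣQ = (172000·21.00 + 21800·555.0) / 193800 = 15710000/193800 = 81.07 mg/L; combined flow 193800 L/s.
Half-life 1.38 d → k = ln 2 / 1.38 = 0.5023 d⁻¹.
Applying C = C₀e^(−kt): 81.07 × 0.5889 = 47.74 mg/L.
Second outfall: C = (193800·47.74 + 28500·520.0)/222300 = 108.3 mg/L.

108 mg/L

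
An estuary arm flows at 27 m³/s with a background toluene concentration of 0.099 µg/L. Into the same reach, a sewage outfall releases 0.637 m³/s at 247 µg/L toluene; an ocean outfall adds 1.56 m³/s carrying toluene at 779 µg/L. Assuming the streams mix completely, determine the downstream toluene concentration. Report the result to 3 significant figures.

After mixing, C = (27.00·0.09900 + 0.6370·247.0 + 1.560·779.0) / 29.20 = 1375/29.20 = 47.10 µg/L.

47.1 µg/L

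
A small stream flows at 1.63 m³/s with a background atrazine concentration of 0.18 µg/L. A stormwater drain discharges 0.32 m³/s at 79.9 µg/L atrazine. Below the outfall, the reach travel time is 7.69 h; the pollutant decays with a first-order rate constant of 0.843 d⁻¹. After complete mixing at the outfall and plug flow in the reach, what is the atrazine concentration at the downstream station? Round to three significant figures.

10.1 µg/L

Mixed concentration C = ΣQC/ΣQ = (1.630·0.1800 + 0.3200·79.90) / 1.950 = 25.86/1.950 = 13.26 µg/L.
After decay, C = 13.26 × e^(−kt) = 13.26 × 0.7633 = 10.12 µg/L.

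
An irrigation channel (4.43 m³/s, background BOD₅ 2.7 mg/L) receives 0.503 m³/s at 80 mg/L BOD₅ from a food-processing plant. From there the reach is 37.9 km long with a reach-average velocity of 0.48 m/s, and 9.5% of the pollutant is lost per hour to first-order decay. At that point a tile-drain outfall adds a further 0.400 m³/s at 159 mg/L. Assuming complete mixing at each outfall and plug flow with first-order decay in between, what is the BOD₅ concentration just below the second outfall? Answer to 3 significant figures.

Conservation of mass: C = (4.430·2.700 + 0.5030·80.00) / 4.933 = 52.20/4.933 = 10.58 mg/L; combined flow 4.933 m³/s.
Travel time t = 37.9·1000 / 0.48 = 78960 s = 21.93 h.
9.5%/h lost → k = −ln(1 − 0.095) = 0.09982 h⁻¹.
After decay, C = 10.58 × e^(−kt) = 10.58 × 0.1120 = 1.185 mg/L.
Second outfall: C = (4.933·1.185 + 0.4000·159.0)/5.333 = 13.02 mg/L.

13.0 mg/L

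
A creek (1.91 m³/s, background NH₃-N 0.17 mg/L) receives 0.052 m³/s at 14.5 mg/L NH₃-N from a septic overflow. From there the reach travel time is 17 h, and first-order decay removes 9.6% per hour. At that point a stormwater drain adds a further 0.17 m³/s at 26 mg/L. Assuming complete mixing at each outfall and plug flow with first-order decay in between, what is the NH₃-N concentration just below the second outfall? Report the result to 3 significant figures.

Conservation of mass: C = (1.910·0.1700 + 0.05200·14.50) / 1.962 = 1.079/1.962 = 0.5498 mg/L; combined flow 1.962 m³/s.
9.6%/h lost → k = −ln(1 − 0.096) = 0.1009 h⁻¹.
First-order decay: C = 0.5498·exp(−k·t) = 0.5498·0.1798 = 0.09887 mg/L.
Second outfall: C = (1.962·0.09887 + 0.1700·26.00)/2.132 = 2.164 mg/L.

2.16 mg/L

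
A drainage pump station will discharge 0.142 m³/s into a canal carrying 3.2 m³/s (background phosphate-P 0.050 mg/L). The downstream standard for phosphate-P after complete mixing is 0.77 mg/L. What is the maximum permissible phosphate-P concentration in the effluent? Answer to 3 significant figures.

17.0 mg/L

At the limit, (Qr·Cr + Qe·Cₑ)/(Qr + Qe) = 0.77:
Cₑ = (3.342·0.77 − 3.200·0.05000) / 0.1420 = 17.00 mg/L.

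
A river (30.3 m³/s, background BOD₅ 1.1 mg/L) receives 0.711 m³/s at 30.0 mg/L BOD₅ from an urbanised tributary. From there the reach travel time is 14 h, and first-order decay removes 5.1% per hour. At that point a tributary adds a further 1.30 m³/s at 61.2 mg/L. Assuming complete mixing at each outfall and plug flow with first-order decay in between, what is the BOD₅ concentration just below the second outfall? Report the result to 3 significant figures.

3.28 mg/L

Mass balance: C = (30.30·1.100 + 0.7110·30.00) / 31.01 = 54.66/31.01 = 1.763 mg/L; combined flow 31.01 m³/s.
5.1%/h lost → k = −ln(1 − 0.051) = 0.05235 h⁻¹.
After decay, C = 1.763 × e^(−kt) = 1.763 × 0.4805 = 0.8470 mg/L.
Second outfall: C = (31.01·0.8470 + 1.300·61.20)/32.31 = 3.275 mg/L.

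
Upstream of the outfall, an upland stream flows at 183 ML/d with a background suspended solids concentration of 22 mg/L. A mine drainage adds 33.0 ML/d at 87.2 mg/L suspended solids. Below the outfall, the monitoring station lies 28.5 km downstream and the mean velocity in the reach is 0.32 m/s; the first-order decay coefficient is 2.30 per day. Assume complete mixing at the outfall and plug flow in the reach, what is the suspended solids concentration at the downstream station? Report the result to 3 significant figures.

Mass balance: C = (183.0·22.00 + 33.00·87.20) / 216.0 = 6904/216.0 = 31.96 mg/L.
Travel time t = 28.5·1000 / 0.32 = 89060 s = 24.74 h.
Decay over the reach: 31.96·exp(−kt) = 31.96·0.09340 = 2.985 mg/L.

2.99 mg/L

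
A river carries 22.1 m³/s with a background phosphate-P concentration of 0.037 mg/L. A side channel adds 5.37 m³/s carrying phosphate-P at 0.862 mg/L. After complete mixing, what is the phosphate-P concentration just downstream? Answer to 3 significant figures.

0.198 mg/L

Mass balance: C = (22.10·0.03700 + 5.370·0.8620) / 27.47 = 5.447/27.47 = 0.1983 mg/L.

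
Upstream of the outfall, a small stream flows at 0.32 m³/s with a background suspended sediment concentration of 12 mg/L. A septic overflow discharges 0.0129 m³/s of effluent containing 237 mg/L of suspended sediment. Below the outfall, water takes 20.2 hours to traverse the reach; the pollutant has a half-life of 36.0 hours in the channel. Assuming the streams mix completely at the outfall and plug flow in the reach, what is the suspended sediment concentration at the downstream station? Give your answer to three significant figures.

14.0 mg/L

Conservation of mass: C = (0.3200·12.00 + 0.01290·237.0) / 0.3329 = 6.897/0.3329 = 20.72 mg/L.
Half-life 36.0 h → k = ln 2 / 36.0 = 0.01925 h⁻¹ = 0.4621 d⁻¹.
Applying C = C₀e^(−kt): 20.72 × 0.6778 = 14.04 mg/L.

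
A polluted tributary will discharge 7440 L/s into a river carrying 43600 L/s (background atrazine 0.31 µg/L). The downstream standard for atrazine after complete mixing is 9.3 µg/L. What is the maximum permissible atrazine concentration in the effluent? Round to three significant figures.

62.0 µg/L

At the limit, (Qr·Cr + Qe·Cₑ)/(Qr + Qe) = 9.3:
Cₑ = (51040·9.3 − 43600·0.3100) / 7440 = 61.98 µg/L.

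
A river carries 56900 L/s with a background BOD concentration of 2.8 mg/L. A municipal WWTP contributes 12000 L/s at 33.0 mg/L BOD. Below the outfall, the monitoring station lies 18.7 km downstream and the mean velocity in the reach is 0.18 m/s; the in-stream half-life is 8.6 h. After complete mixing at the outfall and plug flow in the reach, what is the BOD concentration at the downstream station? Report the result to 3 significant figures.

0.787 mg/L

After mixing, C = (56900·2.800 + 12000·33.00) / 68900 = 555300/68900 = 8.060 mg/L.
Travel time t = 18.7·1000 / 0.18 = 103900 s = 28.86 h.
Half-life 8.6 h → k = ln 2 / 8.6 = 0.08060 h⁻¹ = 1.934 d⁻¹.
Decay over the reach: 8.060·exp(−kt) = 8.060·0.09769 = 0.7874 mg/L.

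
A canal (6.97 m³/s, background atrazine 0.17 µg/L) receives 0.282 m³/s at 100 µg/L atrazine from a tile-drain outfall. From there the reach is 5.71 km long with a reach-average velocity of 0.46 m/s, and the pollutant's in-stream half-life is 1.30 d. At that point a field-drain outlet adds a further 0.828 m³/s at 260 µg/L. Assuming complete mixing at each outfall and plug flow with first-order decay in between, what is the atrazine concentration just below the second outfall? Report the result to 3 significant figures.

30.0 µg/L

Mass balance: C = (6.970·0.1700 + 0.2820·100.0) / 7.252 = 29.38/7.252 = 4.052 µg/L; combined flow 7.252 m³/s.
Travel time t = 5.71·1000 / 0.46 = 12410 s = 3.448 h.
Half-life 1.30 d → k = ln 2 / 1.30 = 0.5332 d⁻¹.
Applying C = C₀e^(−kt): 4.052 × 0.9263 = 3.753 µg/L.
Second outfall: C = (7.252·3.753 + 0.8280·260.0)/8.080 = 30.01 µg/L.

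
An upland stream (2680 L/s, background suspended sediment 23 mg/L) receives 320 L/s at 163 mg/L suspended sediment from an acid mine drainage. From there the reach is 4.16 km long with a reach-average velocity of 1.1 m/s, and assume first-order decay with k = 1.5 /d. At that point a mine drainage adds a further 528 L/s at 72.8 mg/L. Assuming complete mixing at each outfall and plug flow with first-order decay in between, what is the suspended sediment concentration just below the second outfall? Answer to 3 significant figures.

After mixing, C = (2680·23.00 + 320.0·163.0) / 3000 = 113800/3000 = 37.93 mg/L; combined flow 3000 L/s.
Travel time t = 4.16·1000 / 1.1 = 3782 s = 1.051 h.
Applying C = C₀e^(−kt): 37.93 × 0.9365 = 35.52 mg/L.
At the second outfall, C = (3000·35.52 + 528.0·72.80) / (3000 + 528.0) = 41.10 mg/L.

41.1 mg/L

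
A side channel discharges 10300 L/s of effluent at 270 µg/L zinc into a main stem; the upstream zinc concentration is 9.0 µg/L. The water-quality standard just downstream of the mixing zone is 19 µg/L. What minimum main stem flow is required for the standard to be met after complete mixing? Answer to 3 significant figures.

Set C_mix = 19: (Q·9.000 + 10300·270.0) / (Q + 10300) = 19
→ Q = 10300·(270.0 − 19)/(19 − 9.000) = 258500 L/s.

259000 L/s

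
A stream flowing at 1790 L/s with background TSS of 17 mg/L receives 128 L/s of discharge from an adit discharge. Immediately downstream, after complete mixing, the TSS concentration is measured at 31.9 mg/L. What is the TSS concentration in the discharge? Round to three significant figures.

Mass balance: 1790·17.00 + 128.0·Cₑ = 1918·31.90
→ Cₑ = (1918·31.90 − 1790·17.00) / 128.0 = 240.3 mg/L.

240 mg/L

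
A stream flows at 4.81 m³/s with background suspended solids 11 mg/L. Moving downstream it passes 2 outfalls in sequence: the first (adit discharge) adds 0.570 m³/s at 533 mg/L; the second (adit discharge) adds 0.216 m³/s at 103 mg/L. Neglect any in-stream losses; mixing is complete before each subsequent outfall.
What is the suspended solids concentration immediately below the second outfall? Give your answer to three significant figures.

67.7 mg/L

Below outfall 1: Q → 5.380 m³/s, C = (4.810·11.00 + 0.5700·533.0)/5.380 = 66.30 mg/L.
Below outfall 2: Q → 5.596 m³/s, C = (5.380·66.30 + 0.2160·103.0)/5.596 = 67.72 mg/L.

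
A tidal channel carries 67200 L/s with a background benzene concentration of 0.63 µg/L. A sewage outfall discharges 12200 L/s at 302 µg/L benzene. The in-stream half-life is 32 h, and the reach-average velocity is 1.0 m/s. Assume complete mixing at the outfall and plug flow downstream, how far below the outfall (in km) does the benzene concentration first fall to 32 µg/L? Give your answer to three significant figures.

63.7 km

After mixing, C = (67200·0.6300 + 12200·302.0) / 79400 = 3727000/79400 = 46.94 µg/L.
Half-life 32 h → k = ln 2 / 32 = 0.02166 h⁻¹ = 0.5199 d⁻¹.
Set 46.94·exp(−k·t) = 32 → t = ln(46.94/32)/k = 63660 s = 17.68 h.
Distance = v·t = 1.0·63660 = 63660 m = 63.66 km.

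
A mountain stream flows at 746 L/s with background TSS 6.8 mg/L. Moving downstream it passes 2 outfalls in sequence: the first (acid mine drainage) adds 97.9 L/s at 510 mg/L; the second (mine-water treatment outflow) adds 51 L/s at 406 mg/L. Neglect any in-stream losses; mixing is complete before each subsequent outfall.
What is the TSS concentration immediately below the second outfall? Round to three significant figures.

84.6 mg/L

Below outfall 1: Q → 843.9 L/s, C = (746.0·6.800 + 97.90·510.0)/843.9 = 65.18 mg/L.
Below outfall 2: Q → 894.9 L/s, C = (843.9·65.18 + 51.00·406.0)/894.9 = 84.60 mg/L.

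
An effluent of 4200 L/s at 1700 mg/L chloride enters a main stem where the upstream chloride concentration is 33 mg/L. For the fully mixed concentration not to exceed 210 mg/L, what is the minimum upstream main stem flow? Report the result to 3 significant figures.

35400 L/s

Set C_mix = 210: (Q·33.00 + 4200·1700) / (Q + 4200) = 210
→ Q = 4200·(1700 − 210)/(210 − 33.00) = 35360 L/s.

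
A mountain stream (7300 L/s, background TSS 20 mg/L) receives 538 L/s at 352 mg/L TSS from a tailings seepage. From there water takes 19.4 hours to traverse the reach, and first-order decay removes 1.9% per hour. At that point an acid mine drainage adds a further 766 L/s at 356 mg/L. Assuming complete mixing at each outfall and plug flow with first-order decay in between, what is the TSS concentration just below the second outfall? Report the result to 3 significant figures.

After mixing, C = (7300·20.00 + 538.0·352.0) / 7838 = 335400/7838 = 42.79 mg/L; combined flow 7838 L/s.
1.9%/h lost → k = −ln(1 − 0.019) = 0.01918 h⁻¹.
First-order decay: C = 42.79·exp(−k·t) = 42.79·0.6893 = 29.49 mg/L.
At the second outfall, C = (7838·29.49 + 766.0·356.0) / (7838 + 766.0) = 58.56 mg/L.

58.6 mg/L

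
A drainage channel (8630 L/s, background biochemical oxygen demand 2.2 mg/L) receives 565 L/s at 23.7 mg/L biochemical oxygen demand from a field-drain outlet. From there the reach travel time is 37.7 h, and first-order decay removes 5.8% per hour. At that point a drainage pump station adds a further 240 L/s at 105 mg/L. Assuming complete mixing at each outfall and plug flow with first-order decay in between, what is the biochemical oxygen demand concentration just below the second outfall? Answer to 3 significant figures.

3.03 mg/L

Mass balance: C = (8630·2.200 + 565.0·23.70) / 9195 = 32380/9195 = 3.521 mg/L; combined flow 9195 L/s.
5.8%/h lost → k = −ln(1 − 0.058) = 0.05975 h⁻¹.
First-order decay: C = 3.521·exp(−k·t) = 3.521·0.1051 = 0.3702 mg/L.
At the second outfall, C = (9195·0.3702 + 240.0·105.0) / (9195 + 240.0) = 3.032 mg/L.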